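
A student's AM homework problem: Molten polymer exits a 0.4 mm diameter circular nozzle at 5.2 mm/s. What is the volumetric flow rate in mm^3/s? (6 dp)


A = pi*(0.4/2)^2 = 0.12566371 mm^2
Q = 0.12566371 * 5.2 = 0.653451 mm^3/s


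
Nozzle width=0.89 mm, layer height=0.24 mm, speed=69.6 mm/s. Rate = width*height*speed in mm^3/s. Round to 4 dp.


Rate = 0.89 * 0.24 * 69.6 = 14.8666 mm^3/s


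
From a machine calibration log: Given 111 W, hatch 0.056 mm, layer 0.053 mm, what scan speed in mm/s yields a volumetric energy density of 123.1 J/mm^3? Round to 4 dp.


v = 111 / (123.1*0.056*0.053) = 303.8093 mm/s


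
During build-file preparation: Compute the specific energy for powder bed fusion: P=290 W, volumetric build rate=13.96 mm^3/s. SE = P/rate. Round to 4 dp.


SE = 290 / 13.96 = 20.7736 J/mm^3


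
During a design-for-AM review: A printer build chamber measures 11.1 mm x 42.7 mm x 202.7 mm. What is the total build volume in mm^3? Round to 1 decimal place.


V = 11.1 * 42.7 * 202.7 = 96073.7 mm^3


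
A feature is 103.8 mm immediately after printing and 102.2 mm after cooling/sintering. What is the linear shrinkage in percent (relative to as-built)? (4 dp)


Shrinkage = ((103.8-102.2)/103.8)*100 = 1.5414 %


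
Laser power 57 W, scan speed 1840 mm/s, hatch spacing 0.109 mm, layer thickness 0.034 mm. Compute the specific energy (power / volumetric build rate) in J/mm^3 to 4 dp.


Build rate = 1840 * 0.109 * 0.034 = 6.81904 mm^3/s
SE = 57 / 6.81904 = 8.3589 J/mm^3


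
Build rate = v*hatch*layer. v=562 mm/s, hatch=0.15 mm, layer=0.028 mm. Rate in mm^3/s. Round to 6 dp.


Rate = 562 * 0.15 * 0.028 = 2.3604 mm^3/s


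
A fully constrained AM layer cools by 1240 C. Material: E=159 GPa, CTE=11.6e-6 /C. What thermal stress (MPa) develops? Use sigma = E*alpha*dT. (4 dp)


sigma = 159*1000 * 11.6e-6 * 1240 = 2287.056 MPa


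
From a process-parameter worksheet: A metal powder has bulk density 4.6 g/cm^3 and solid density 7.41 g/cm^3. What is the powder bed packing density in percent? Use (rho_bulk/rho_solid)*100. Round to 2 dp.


Packing = (4.6/7.41)*100 = 62.08 %


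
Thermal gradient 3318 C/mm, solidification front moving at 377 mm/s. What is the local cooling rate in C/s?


CR = 3318 * 377 = 1250886 C/s


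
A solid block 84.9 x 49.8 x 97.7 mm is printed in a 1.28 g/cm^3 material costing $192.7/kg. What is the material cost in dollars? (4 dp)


V = 84.9 * 49.8 * 97.7 = 413077.554 mm^3 = 413.077554 cm^3
Mass = 413.077554 * 1.28 / 1000 = 0.52873927 kg
Cost = 0.52873927 * 192.7 = 101.8881 $


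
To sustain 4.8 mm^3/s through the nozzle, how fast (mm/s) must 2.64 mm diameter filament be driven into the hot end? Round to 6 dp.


A = pi*(2.64/2)^2 = 5.473911
v = 4.8 / 5.473911 = 0.876887 mm/s


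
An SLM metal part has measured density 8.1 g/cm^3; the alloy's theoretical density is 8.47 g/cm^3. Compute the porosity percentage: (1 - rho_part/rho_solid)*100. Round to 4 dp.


Porosity = (1-8.1/8.47)*100 = 4.3684 %


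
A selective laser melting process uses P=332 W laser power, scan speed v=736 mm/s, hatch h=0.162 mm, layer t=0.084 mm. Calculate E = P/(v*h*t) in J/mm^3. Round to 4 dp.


E = 332 / (736*0.162*0.084) = 33.1487 J/mm^3


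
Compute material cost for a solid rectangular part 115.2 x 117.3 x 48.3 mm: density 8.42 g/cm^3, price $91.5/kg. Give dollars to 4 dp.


V = 115.2 * 117.3 * 48.3 = 652675.968 mm^3 = 652.675968 cm^3
Mass = 652.675968 * 8.42 / 1000 = 5.49553165 kg
Cost = 5.49553165 * 91.5 = 502.8411 $


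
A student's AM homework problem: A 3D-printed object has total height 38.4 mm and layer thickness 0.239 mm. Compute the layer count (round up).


Layers = ceil(38.4/0.239) = 161


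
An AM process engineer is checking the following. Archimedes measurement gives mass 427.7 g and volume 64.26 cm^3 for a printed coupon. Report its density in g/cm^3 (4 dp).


rho = 427.7 / 64.26 = 6.6558 g/cm^3


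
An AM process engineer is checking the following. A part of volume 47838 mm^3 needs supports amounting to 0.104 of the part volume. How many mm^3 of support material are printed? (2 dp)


V_support = 47838 * 0.104 = 4975.15 mm^3


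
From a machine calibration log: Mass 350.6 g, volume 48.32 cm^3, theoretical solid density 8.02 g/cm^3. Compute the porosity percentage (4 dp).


rho_part = 350.6 / 48.32 = 7.2557947 g/cm^3
Porosity = (1 - 7.2557947/8.02)*100 = 9.5287 %


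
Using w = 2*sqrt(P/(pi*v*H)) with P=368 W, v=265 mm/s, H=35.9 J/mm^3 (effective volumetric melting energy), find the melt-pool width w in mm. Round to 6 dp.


w = 2*sqrt(368/(pi*265*35.9)) = 0.221926 mm


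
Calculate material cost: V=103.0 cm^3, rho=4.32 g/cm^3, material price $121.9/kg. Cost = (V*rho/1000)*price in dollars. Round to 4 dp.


Mass = 103.0*4.32/1000 = 0.44496 kg
Cost = 0.44496 * 121.9 = 54.2406 $


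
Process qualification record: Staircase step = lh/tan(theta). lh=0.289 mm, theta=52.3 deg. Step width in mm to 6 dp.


step = 0.289 / tan(52.3) = 0.223365 mm


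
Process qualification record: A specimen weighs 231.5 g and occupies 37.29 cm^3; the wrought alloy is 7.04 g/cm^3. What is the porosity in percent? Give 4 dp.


rho_part = 231.5 / 37.29 = 6.20809869 g/cm^3
Porosity = (1 - 6.20809869/7.04)*100 = 11.8168 %


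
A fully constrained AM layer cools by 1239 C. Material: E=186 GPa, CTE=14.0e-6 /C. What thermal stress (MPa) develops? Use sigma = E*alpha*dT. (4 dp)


sigma = 186*1000 * 14.0e-6 * 1239 = 3226.356 MPa


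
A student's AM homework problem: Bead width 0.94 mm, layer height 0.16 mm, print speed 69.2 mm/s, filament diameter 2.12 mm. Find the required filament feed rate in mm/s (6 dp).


Q = 0.94 * 0.16 * 69.2 = 10.40768 mm^3/s
A_fil = pi*(2.12/2)^2 = 3.52989351 mm^2
v_feed = 10.40768 / 3.52989351 = 2.94844 mm/s


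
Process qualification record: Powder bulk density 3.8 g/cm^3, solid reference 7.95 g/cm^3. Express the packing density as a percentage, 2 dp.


Packing = (3.8/7.95)*100 = 47.8 %


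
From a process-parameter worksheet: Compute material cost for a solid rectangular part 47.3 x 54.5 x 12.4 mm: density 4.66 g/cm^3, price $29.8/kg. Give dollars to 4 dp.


V = 47.3 * 54.5 * 12.4 = 31965.34 mm^3 = 31.96534 cm^3
Mass = 31.96534 * 4.66 / 1000 = 0.14895848 kg
Cost = 0.14895848 * 29.8 = 4.439 $


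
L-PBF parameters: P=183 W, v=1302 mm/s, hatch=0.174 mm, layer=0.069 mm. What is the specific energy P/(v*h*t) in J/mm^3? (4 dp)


Build rate = 1302 * 0.174 * 0.069 = 15.631812 mm^3/s
SE = 183 / 15.631812 = 11.7069 J/mm^3


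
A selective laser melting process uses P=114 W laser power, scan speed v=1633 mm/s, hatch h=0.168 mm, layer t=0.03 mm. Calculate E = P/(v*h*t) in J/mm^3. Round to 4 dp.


E = 114 / (1633*0.168*0.03) = 13.8512 J/mm^3


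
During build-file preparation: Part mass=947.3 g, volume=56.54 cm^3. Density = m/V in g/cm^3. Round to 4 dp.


rho = 947.3 / 56.54 = 16.7545 g/cm^3


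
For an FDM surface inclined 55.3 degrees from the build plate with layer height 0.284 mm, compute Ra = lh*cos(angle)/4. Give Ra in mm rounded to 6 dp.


Ra = 0.284 * cos(55.3) / 4 = 0.040419 mm


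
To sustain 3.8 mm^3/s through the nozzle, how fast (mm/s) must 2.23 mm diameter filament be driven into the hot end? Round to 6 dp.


A = pi*(2.23/2)^2 = 3.905707
v = 3.8 / 3.905707 = 0.972935 mm/s


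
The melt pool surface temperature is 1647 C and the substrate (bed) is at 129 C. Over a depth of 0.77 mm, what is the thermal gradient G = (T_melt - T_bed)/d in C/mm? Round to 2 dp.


G = (1647-129)/0.77 = 1971.43 C/mm


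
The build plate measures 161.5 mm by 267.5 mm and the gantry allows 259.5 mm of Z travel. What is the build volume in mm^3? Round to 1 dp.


V = 161.5 * 267.5 * 259.5 = 11210724.4 mm^3


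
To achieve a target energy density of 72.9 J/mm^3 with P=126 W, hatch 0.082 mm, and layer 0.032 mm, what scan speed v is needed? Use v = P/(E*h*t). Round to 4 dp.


v = 126 / (72.9*0.082*0.032) = 658.6871 mm/s


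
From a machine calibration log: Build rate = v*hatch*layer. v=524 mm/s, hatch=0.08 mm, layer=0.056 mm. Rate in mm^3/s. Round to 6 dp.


Rate = 524 * 0.08 * 0.056 = 2.34752 mm^3/s


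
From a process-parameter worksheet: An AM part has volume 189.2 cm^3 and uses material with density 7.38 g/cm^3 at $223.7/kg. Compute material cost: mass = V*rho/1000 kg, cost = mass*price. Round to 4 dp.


Mass = 189.2*7.38/1000 = 1.396296 kg
Cost = 1.396296 * 223.7 = 312.3514 $


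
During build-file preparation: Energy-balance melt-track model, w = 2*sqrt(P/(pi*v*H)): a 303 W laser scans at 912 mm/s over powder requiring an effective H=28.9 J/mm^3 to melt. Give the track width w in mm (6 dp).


w = 2*sqrt(303/(pi*912*28.9)) = 0.120985 mm


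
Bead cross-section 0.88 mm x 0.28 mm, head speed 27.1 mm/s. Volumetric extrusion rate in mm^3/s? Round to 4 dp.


Rate = 0.88 * 0.28 * 27.1 = 6.6774 mm^3/s


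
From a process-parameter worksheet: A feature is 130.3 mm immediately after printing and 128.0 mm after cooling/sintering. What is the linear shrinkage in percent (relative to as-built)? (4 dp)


Shrinkage = ((130.3-128.0)/130.3)*100 = 1.7652 %


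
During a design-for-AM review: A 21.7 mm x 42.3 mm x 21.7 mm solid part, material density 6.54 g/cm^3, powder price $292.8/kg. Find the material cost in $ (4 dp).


V = 21.7 * 42.3 * 21.7 = 19918.647 mm^3 = 19.918647 cm^3
Mass = 19.918647 * 6.54 / 1000 = 0.13026795 kg
Cost = 0.13026795 * 292.8 = 38.1425 $


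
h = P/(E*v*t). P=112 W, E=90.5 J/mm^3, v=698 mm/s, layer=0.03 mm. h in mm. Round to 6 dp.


h = 112 / (90.5*698*0.03) = 0.059101 mm


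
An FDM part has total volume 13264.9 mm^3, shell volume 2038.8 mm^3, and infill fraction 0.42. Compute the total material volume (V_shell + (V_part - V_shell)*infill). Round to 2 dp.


V_infill = (13264.9 - 2038.8) * 0.42 = 4714.96
V_total = 2038.8 + 4714.96 = 6753.76 mm^3


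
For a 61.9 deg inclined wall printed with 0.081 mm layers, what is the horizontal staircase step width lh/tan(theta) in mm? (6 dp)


step = 0.081 / tan(61.9) = 0.04325 mm


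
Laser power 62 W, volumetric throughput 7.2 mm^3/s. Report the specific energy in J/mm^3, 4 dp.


SE = 62 / 7.2 = 8.6111 J/mm^3


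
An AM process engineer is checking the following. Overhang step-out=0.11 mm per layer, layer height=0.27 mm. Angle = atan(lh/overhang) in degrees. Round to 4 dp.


angle = atan(0.27/0.11) = 67.8337 degrees


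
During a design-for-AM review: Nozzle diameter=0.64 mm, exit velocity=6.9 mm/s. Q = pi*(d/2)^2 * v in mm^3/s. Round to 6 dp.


A = pi*(0.64/2)^2 = 0.32169909 mm^2
Q = 0.32169909 * 6.9 = 2.219724 mm^3/s


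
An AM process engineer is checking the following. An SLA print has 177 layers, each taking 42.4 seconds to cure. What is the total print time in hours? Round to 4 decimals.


t = 177 * 42.4 / 3600 = 2.0847 hrs


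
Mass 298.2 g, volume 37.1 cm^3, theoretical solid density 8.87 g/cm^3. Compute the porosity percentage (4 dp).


rho_part = 298.2 / 37.1 = 8.03773585 g/cm^3
Porosity = (1 - 8.03773585/8.87)*100 = 9.3829 %


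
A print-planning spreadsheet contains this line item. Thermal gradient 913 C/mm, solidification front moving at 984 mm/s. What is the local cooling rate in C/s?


CR = 913 * 984 = 898392 C/s


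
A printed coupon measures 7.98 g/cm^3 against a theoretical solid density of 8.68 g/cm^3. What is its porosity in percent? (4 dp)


Porosity = (1-7.98/8.68)*100 = 8.0645 %


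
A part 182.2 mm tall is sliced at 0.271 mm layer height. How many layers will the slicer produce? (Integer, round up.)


Layers = ceil(182.2/0.271) = 673


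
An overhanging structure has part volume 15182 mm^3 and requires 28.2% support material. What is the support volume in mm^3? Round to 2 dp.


V_support = 15182 * 0.282 = 4281.32 mm^3


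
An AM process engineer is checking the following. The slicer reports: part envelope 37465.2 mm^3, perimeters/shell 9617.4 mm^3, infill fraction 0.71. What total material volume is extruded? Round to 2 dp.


V_infill = (37465.2 - 9617.4) * 0.71 = 19771.94
V_total = 9617.4 + 19771.94 = 29389.34 mm^3


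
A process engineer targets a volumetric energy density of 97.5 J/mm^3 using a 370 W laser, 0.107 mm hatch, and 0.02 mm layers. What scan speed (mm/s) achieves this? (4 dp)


v = 370 / (97.5*0.107*0.02) = 1773.3046 mm/s


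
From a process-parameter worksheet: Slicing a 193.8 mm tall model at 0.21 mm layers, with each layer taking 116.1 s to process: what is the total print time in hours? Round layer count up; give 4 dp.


Layers = ceil(193.8/0.21) = 923
t = 923 * 116.1 / 3600 = 29.7668 hrs


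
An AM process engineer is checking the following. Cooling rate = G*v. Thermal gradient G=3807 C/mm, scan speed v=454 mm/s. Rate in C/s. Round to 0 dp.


CR = 3807 * 454 = 1728378 C/s


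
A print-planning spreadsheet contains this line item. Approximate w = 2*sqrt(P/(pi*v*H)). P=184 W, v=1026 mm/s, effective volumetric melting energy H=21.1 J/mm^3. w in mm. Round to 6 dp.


w = 2*sqrt(184/(pi*1026*21.1)) = 0.104028 mm


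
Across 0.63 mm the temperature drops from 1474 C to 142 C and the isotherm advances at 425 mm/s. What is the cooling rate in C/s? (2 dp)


G = (1474-142)/0.63 = 2114.28571429 C/mm
CR = 2114.28571429 * 425 = 898571.43 C/s


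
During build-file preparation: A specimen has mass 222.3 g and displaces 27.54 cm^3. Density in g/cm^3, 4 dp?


rho = 222.3 / 27.54 = 8.0719 g/cm^3


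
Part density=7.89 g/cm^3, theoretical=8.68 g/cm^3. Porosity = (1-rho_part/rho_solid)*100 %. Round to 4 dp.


Porosity = (1-7.89/8.68)*100 = 9.1014 %


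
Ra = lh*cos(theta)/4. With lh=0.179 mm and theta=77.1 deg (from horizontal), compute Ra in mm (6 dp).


Ra = 0.179 * cos(77.1) / 4 = 0.00999 mm


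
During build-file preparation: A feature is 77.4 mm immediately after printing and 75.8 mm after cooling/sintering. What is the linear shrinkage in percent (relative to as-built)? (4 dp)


Shrinkage = ((77.4-75.8)/77.4)*100 = 2.0672 %


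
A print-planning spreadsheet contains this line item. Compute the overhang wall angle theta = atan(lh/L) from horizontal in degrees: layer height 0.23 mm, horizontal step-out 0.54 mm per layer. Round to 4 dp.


angle = atan(0.23/0.54) = 23.0704 degrees


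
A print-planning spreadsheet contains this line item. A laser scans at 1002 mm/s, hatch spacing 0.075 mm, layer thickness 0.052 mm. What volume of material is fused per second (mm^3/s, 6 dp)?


Rate = 1002 * 0.075 * 0.052 = 3.9078 mm^3/s


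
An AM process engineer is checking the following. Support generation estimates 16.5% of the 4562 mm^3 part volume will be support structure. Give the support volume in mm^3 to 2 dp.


V_support = 4562 * 0.165 = 752.73 mm^3


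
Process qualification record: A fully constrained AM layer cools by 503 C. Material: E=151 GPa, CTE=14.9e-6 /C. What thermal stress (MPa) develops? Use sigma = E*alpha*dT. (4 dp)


sigma = 151*1000 * 14.9e-6 * 503 = 1131.6997 MPa


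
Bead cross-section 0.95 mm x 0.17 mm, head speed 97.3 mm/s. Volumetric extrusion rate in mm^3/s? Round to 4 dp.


Rate = 0.95 * 0.17 * 97.3 = 15.714 mm^3/s


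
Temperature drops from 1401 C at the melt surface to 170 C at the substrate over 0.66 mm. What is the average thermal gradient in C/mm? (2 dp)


G = (1401-170)/0.66 = 1865.15 C/mm


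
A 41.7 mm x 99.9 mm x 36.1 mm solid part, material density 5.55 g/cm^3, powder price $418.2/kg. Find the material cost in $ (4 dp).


V = 41.7 * 99.9 * 36.1 = 150386.463 mm^3 = 150.386463 cm^3
Mass = 150.386463 * 5.55 / 1000 = 0.83464487 kg
Cost = 0.83464487 * 418.2 = 349.0485 $


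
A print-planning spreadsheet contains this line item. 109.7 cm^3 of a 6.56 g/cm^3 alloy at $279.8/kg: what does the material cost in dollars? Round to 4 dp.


Mass = 109.7*6.56/1000 = 0.719632 kg
Cost = 0.719632 * 279.8 = 201.353 $


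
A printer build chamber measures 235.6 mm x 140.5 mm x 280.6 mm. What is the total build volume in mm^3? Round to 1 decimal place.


V = 235.6 * 140.5 * 280.6 = 9288365.1 mm^3


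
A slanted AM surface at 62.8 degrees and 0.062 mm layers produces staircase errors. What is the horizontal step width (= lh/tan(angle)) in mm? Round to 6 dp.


step = 0.062 / tan(62.8) = 0.031864 mm


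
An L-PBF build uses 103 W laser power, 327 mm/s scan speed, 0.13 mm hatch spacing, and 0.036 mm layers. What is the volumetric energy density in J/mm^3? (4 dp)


E = 103 / (327*0.13*0.036) = 67.3044 J/mm^3


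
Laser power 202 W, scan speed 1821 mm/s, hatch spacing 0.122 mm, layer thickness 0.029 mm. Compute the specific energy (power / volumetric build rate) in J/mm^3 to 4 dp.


Build rate = 1821 * 0.122 * 0.029 = 6.442698 mm^3/s
SE = 202 / 6.442698 = 31.3533 J/mm^3


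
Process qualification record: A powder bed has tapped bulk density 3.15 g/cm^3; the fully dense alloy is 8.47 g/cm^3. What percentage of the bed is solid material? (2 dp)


Packing = (3.15/8.47)*100 = 37.19 %


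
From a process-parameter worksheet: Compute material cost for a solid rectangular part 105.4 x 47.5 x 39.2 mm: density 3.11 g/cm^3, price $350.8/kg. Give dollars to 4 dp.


V = 105.4 * 47.5 * 39.2 = 196254.8 mm^3 = 196.2548 cm^3
Mass = 196.2548 * 3.11 / 1000 = 0.61035243 kg
Cost = 0.61035243 * 350.8 = 214.1116 $


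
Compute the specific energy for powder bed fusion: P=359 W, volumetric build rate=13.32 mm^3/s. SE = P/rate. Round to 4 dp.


SE = 359 / 13.32 = 26.952 J/mm^3


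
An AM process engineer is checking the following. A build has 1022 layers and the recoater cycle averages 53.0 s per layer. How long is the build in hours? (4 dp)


t = 1022 * 53.0 / 3600 = 15.0461 hrs


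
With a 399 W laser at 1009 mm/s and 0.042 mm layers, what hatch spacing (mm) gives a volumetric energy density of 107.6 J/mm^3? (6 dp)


h = 399 / (107.6*1009*0.042) = 0.087502 mm


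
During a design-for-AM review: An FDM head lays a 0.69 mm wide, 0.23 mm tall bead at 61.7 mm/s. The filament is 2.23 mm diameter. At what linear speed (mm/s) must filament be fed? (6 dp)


Q = 0.69 * 0.23 * 61.7 = 9.79179 mm^3/s
A_fil = pi*(2.23/2)^2 = 3.90570653 mm^2
v_feed = 9.79179 / 3.90570653 = 2.507047 mm/s


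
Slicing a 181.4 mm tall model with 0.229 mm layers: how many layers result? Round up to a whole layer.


Layers = ceil(181.4/0.229) = 793


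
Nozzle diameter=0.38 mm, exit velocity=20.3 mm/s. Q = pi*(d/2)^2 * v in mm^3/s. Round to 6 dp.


A = pi*(0.38/2)^2 = 0.11341149 mm^2
Q = 0.11341149 * 20.3 = 2.302253 mm^3/s


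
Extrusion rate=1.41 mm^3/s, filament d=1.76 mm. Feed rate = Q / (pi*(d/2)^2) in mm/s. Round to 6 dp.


A = pi*(1.76/2)^2 = 2.432849
v = 1.41 / 2.432849 = 0.579567 mm/s


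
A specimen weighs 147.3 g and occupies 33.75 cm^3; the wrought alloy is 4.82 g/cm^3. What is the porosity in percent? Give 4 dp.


rho_part = 147.3 / 33.75 = 4.36444444 g/cm^3
Porosity = (1 - 4.36444444/4.82)*100 = 9.4514 %


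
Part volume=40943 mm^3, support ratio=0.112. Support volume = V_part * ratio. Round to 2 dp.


V_support = 40943 * 0.112 = 4585.62 mm^3


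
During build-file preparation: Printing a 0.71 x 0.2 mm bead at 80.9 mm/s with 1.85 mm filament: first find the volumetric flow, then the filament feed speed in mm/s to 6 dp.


Q = 0.71 * 0.2 * 80.9 = 11.4878 mm^3/s
A_fil = pi*(1.85/2)^2 = 2.68802521 mm^2
v_feed = 11.4878 / 2.68802521 = 4.273695 mm/s


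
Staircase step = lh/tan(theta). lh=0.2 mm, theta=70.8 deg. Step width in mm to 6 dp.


step = 0.2 / tan(70.8) = 0.069647 mm


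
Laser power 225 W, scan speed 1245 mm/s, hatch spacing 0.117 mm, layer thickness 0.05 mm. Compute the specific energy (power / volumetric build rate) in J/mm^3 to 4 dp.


Build rate = 1245 * 0.117 * 0.05 = 7.28325 mm^3/s
SE = 225 / 7.28325 = 30.8928 J/mm^3


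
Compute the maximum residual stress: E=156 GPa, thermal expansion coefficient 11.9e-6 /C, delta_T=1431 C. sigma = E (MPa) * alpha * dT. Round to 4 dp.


sigma = 156*1000 * 11.9e-6 * 1431 = 2656.5084 MPa


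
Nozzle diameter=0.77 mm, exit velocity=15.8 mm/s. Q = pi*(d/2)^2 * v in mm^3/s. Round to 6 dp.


A = pi*(0.77/2)^2 = 0.46566257 mm^2
Q = 0.46566257 * 15.8 = 7.357469 mm^3/s


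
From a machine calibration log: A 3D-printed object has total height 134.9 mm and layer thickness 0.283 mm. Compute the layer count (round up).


Layers = ceil(134.9/0.283) = 477


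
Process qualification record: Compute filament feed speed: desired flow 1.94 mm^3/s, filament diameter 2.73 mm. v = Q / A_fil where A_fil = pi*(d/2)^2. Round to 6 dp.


A = pi*(2.73/2)^2 = 5.853494
v = 1.94 / 5.853494 = 0.331426 mm/s


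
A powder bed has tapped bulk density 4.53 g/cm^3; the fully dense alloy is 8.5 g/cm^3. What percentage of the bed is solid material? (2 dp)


Packing = (4.53/8.5)*100 = 53.29 %


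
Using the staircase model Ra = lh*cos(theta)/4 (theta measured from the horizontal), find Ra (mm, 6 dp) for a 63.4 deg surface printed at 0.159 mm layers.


Ra = 0.159 * cos(63.4) / 4 = 0.017798 mm


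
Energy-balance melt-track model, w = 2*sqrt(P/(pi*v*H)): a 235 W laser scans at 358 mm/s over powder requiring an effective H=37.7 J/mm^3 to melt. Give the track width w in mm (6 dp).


w = 2*sqrt(235/(pi*358*37.7)) = 0.148894 mm


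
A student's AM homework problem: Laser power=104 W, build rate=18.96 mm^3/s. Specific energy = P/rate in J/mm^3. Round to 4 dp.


SE = 104 / 18.96 = 5.4852 J/mm^3


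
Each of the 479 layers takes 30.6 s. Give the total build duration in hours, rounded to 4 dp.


t = 479 * 30.6 / 3600 = 4.0715 hrs


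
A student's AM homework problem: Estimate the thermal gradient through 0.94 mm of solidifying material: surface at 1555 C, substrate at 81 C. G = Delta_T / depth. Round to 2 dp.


G = (1555-81)/0.94 = 1568.09 C/mm


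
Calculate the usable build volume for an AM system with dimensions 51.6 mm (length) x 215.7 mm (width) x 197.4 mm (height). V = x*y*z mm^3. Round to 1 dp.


V = 51.6 * 215.7 * 197.4 = 2197085.7 mm^3


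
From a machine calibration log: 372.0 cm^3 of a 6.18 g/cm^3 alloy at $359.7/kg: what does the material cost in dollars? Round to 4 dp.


Mass = 372.0*6.18/1000 = 2.29896 kg
Cost = 2.29896 * 359.7 = 826.9359 $


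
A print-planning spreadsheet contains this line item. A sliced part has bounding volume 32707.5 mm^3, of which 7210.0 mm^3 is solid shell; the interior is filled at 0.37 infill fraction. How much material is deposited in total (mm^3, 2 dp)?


V_infill = (32707.5 - 7210.0) * 0.37 = 9434.08
V_total = 7210.0 + 9434.08 = 16644.08 mm^3


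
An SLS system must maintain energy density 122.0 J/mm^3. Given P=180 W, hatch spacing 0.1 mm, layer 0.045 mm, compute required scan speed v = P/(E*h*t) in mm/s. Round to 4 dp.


v = 180 / (122.0*0.1*0.045) = 327.8689 mm/s


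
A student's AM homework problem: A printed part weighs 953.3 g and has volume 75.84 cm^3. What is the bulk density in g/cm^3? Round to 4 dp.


rho = 953.3 / 75.84 = 12.5699 g/cm^3


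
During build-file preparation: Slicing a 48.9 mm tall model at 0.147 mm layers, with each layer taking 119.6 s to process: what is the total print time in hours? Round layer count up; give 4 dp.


Layers = ceil(48.9/0.147) = 333
t = 333 * 119.6 / 3600 = 11.063 hrs


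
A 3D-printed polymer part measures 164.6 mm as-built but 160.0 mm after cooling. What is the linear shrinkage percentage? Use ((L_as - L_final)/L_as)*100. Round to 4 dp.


Shrinkage = ((164.6-160.0)/164.6)*100 = 2.7947 %


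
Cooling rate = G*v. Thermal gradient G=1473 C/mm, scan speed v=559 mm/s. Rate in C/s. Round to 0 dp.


CR = 1473 * 559 = 823407 C/s


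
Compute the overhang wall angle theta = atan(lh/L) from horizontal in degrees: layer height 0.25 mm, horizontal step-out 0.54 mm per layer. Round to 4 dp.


angle = atan(0.25/0.54) = 24.8424 degrees


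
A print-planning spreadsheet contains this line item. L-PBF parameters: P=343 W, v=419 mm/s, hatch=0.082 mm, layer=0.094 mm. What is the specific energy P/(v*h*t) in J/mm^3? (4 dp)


Build rate = 419 * 0.082 * 0.094 = 3.229652 mm^3/s
SE = 343 / 3.229652 = 106.2034 J/mm^3


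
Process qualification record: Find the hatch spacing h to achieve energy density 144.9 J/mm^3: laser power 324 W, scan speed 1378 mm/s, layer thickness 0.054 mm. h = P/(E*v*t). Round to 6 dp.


h = 324 / (144.9*1378*0.054) = 0.030049 mm


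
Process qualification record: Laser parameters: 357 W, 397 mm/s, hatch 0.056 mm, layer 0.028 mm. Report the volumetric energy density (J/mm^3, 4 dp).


E = 357 / (397*0.056*0.028) = 573.4977 J/mm^3


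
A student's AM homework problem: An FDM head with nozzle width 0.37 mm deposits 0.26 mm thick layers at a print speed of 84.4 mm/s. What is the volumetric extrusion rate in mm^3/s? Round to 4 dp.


Rate = 0.37 * 0.26 * 84.4 = 8.1193 mm^3/s


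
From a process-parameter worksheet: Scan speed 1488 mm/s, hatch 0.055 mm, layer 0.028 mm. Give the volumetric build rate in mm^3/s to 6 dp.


Rate = 1488 * 0.055 * 0.028 = 2.29152 mm^3/s


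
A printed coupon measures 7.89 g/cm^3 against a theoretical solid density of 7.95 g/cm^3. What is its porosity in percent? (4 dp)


Porosity = (1-7.89/7.95)*100 = 0.7547 %


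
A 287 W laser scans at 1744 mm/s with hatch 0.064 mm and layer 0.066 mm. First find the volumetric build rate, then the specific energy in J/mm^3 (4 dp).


Build rate = 1744 * 0.064 * 0.066 = 7.366656 mm^3/s
SE = 287 / 7.366656 = 38.9593 J/mm^3


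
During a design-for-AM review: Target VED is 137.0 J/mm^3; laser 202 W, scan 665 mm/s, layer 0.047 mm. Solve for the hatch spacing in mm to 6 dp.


h = 202 / (137.0*665*0.047) = 0.047175 mm


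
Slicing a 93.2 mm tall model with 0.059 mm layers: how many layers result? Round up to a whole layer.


Layers = ceil(93.2/0.059) = 1580


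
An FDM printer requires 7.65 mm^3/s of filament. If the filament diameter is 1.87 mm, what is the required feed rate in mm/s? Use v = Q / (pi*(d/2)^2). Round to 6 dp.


A = pi*(1.87/2)^2 = 2.746459
v = 7.65 / 2.746459 = 2.785405 mm/s


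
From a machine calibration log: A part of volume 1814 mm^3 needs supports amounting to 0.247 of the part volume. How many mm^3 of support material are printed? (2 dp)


V_support = 1814 * 0.247 = 448.06 mm^3


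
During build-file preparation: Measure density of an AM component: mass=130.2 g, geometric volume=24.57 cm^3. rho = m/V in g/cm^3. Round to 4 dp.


rho = 130.2 / 24.57 = 5.2991 g/cm^3


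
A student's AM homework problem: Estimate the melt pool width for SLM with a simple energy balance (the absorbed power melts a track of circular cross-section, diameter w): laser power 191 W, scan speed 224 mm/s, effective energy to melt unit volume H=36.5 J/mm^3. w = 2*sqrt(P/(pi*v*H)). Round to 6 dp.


w = 2*sqrt(191/(pi*224*36.5)) = 0.172465 mm


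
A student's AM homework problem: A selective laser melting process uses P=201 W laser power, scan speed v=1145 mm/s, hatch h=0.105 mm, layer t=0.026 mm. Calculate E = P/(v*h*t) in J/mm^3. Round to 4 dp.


E = 201 / (1145*0.105*0.026) = 64.3025 J/mm^3


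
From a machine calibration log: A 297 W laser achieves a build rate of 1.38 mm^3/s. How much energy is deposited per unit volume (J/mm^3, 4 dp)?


SE = 297 / 1.38 = 215.2174 J/mm^3


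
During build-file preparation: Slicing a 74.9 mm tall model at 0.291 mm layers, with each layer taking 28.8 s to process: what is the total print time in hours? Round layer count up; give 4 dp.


Layers = ceil(74.9/0.291) = 258
t = 258 * 28.8 / 3600 = 2.064 hrs


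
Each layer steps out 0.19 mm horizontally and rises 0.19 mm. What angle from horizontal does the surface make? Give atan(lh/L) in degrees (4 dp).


angle = atan(0.19/0.19) = 45.0 degrees


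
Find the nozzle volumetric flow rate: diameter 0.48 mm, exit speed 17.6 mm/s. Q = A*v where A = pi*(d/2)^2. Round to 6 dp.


A = pi*(0.48/2)^2 = 0.18095574 mm^2
Q = 0.18095574 * 17.6 = 3.184821 mm^3/s


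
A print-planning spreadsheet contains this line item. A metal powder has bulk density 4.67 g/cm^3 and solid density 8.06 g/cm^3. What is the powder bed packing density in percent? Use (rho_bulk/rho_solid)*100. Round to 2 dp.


Packing = (4.67/8.06)*100 = 57.94 %


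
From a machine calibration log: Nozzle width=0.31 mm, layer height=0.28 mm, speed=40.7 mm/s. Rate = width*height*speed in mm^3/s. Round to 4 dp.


Rate = 0.31 * 0.28 * 40.7 = 3.5328 mm^3/s


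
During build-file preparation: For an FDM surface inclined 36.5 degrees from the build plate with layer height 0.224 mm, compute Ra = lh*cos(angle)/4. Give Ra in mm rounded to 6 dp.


Ra = 0.224 * cos(36.5) / 4 = 0.045016 mm


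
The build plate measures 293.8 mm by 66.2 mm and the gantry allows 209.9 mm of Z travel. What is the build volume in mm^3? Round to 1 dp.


V = 293.8 * 66.2 * 209.9 = 4082462.6 mm^3


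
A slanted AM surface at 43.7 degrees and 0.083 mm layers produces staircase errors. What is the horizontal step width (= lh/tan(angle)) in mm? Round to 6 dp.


step = 0.083 / tan(43.7) = 0.086855 mm


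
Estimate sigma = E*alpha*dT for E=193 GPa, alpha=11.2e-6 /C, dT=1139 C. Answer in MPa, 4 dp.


sigma = 193*1000 * 11.2e-6 * 1139 = 2462.0624 MPa


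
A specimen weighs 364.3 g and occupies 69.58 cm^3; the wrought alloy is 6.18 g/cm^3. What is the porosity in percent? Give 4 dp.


rho_part = 364.3 / 69.58 = 5.23569991 g/cm^3
Porosity = (1 - 5.23569991/6.18)*100 = 15.2799 %


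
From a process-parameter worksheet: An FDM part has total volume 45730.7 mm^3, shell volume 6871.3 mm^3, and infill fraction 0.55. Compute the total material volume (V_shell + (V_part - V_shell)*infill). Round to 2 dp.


V_infill = (45730.7 - 6871.3) * 0.55 = 21372.67
V_total = 6871.3 + 21372.67 = 28243.97 mm^3


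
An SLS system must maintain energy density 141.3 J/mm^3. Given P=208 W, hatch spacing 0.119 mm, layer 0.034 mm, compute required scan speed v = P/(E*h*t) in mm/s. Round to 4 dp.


v = 208 / (141.3*0.119*0.034) = 363.8273 mm/s


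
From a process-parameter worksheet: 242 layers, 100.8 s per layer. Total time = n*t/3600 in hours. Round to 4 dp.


t = 242 * 100.8 / 3600 = 6.776 hrs


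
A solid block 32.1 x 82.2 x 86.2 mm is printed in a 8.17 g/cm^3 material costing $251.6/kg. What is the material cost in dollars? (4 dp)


V = 32.1 * 82.2 * 86.2 = 227449.044 mm^3 = 227.449044 cm^3
Mass = 227.449044 * 8.17 / 1000 = 1.85825869 kg
Cost = 1.85825869 * 251.6 = 467.5379 $


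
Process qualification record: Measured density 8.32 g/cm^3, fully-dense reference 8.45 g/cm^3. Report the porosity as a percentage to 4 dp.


Porosity = (1-8.32/8.45)*100 = 1.5385 %


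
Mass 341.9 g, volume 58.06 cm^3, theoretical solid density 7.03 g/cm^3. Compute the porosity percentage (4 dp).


rho_part = 341.9 / 58.06 = 5.88873579 g/cm^3
Porosity = (1 - 5.88873579/7.03)*100 = 16.2342 %


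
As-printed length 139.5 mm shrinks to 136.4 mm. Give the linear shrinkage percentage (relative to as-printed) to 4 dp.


Shrinkage = ((139.5-136.4)/139.5)*100 = 2.2222 %


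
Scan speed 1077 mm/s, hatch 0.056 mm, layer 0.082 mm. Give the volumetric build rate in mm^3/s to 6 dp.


Rate = 1077 * 0.056 * 0.082 = 4.945584 mm^3/s


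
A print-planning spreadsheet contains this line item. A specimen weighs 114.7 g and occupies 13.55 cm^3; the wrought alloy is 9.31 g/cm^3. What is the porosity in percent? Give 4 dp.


rho_part = 114.7 / 13.55 = 8.46494465 g/cm^3
Porosity = (1 - 8.46494465/9.31)*100 = 9.0769 %


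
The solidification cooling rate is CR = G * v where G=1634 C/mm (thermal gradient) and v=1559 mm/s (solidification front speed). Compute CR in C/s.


CR = 1634 * 1559 = 2547406 C/s


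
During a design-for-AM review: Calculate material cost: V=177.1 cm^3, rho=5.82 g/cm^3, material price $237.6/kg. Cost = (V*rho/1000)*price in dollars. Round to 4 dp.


Mass = 177.1*5.82/1000 = 1.030722 kg
Cost = 1.030722 * 237.6 = 244.8995 $


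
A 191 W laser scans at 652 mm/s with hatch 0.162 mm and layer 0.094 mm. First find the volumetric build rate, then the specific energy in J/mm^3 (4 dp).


Build rate = 652 * 0.162 * 0.094 = 9.928656 mm^3/s
SE = 191 / 9.928656 = 19.2372 J/mm^3


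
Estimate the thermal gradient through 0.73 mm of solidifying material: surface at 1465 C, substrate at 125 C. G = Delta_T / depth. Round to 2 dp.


G = (1465-125)/0.73 = 1835.62 C/mm


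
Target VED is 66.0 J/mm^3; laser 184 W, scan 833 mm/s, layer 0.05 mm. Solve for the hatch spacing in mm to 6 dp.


h = 184 / (66.0*833*0.05) = 0.066936 mm


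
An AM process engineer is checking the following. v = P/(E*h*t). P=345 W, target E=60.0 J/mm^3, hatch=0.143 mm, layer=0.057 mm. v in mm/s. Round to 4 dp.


v = 345 / (60.0*0.143*0.057) = 705.4349 mm/s


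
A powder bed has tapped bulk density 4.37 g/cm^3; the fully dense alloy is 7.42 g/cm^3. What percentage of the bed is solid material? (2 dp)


Packing = (4.37/7.42)*100 = 58.89 %


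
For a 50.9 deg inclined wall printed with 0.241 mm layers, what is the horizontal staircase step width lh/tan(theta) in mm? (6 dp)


step = 0.241 / tan(50.9) = 0.195855 mm


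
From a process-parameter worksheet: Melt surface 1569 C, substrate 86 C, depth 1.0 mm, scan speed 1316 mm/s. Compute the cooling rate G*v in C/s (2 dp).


G = (1569-86)/1.0 = 1483.0 C/mm
CR = 1483.0 * 1316 = 1951628.0 C/s


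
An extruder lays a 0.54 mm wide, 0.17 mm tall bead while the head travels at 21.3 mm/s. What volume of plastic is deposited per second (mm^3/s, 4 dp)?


Rate = 0.54 * 0.17 * 21.3 = 1.9553 mm^3/s


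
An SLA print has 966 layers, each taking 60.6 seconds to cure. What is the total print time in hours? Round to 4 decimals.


t = 966 * 60.6 / 3600 = 16.261 hrs


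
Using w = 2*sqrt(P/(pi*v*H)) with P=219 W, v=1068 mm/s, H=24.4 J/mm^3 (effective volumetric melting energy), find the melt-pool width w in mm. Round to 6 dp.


w = 2*sqrt(219/(pi*1068*24.4)) = 0.103442 mm


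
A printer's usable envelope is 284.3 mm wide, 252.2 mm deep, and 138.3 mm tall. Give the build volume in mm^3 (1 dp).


V = 284.3 * 252.2 * 138.3 = 9916173.6 mm^3


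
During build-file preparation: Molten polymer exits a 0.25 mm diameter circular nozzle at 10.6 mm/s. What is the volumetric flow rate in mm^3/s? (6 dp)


A = pi*(0.25/2)^2 = 0.04908739 mm^2
Q = 0.04908739 * 10.6 = 0.520326 mm^3/s


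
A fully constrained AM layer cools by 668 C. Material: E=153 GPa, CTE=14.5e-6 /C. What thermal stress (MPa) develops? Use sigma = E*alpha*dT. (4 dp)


sigma = 153*1000 * 14.5e-6 * 668 = 1481.958 MPa


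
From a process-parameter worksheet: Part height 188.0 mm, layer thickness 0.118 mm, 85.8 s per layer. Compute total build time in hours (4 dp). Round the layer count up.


Layers = ceil(188.0/0.118) = 1594
t = 1594 * 85.8 / 3600 = 37.9903 hrs


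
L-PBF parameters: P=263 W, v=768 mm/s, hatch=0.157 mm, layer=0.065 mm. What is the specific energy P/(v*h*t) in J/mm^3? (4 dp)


Build rate = 768 * 0.157 * 0.065 = 7.83744 mm^3/s
SE = 263 / 7.83744 = 33.5569 J/mm^3


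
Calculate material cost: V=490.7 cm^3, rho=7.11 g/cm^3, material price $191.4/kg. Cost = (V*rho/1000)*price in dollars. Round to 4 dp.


Mass = 490.7*7.11/1000 = 3.488877 kg
Cost = 3.488877 * 191.4 = 667.7711 $


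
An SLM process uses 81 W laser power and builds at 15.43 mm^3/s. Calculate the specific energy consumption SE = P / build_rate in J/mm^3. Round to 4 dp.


SE = 81 / 15.43 = 5.2495 J/mm^3


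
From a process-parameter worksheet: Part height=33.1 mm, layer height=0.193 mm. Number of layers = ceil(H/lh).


Layers = ceil(33.1/0.193) = 172


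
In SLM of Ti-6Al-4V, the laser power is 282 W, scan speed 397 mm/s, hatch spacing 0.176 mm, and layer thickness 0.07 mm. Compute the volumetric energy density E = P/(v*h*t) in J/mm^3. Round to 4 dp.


E = 282 / (397*0.176*0.07) = 57.6564 J/mm^3


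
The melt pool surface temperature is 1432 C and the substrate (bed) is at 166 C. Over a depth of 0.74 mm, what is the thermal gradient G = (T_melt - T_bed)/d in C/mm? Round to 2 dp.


G = (1432-166)/0.74 = 1710.81 C/mm


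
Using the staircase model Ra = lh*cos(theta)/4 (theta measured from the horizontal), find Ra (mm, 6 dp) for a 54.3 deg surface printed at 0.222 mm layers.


Ra = 0.222 * cos(54.3) / 4 = 0.032387 mm


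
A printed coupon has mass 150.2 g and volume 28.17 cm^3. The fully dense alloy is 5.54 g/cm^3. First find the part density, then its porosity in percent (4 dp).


rho_part = 150.2 / 28.17 = 5.33191338 g/cm^3
Porosity = (1 - 5.33191338/5.54)*100 = 3.7561 %


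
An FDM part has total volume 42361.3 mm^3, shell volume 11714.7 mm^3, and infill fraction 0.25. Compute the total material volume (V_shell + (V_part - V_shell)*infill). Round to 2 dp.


V_infill = (42361.3 - 11714.7) * 0.25 = 7661.65
V_total = 11714.7 + 7661.65 = 19376.35 mm^3


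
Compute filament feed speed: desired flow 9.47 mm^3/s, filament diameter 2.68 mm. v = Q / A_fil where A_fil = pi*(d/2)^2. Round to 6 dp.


A = pi*(2.68/2)^2 = 5.641044
v = 9.47 / 5.641044 = 1.678767 mm/s


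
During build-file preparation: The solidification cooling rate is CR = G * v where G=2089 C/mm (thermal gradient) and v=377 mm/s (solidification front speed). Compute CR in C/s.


CR = 2089 * 377 = 787553 C/s


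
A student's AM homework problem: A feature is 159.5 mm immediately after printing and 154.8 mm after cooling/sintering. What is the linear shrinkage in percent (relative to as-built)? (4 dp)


Shrinkage = ((159.5-154.8)/159.5)*100 = 2.9467 %


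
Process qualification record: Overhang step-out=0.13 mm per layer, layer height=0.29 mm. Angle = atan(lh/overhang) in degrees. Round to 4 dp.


angle = atan(0.29/0.13) = 65.8545 degrees


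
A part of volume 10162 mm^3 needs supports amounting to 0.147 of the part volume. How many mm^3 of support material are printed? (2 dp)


V_support = 10162 * 0.147 = 1493.81 mm^3


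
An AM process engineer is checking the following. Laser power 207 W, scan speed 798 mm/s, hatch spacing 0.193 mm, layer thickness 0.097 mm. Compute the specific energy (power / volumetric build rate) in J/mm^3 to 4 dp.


Build rate = 798 * 0.193 * 0.097 = 14.939358 mm^3/s
SE = 207 / 14.939358 = 13.856 J/mm^3


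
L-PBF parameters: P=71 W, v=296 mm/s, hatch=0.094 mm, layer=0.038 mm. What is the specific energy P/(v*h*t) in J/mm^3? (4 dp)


Build rate = 296 * 0.094 * 0.038 = 1.057312 mm^3/s
SE = 71 / 1.057312 = 67.1514 J/mm^3


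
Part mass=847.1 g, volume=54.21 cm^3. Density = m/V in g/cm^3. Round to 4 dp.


rho = 847.1 / 54.21 = 15.6263 g/cm^3


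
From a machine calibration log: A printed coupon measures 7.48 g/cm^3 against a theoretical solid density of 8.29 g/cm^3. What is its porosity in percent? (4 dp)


Porosity = (1-7.48/8.29)*100 = 9.7708 %


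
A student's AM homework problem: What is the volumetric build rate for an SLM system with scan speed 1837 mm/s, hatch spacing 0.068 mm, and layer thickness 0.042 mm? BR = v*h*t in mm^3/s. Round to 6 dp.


Rate = 1837 * 0.068 * 0.042 = 5.246472 mm^3/s


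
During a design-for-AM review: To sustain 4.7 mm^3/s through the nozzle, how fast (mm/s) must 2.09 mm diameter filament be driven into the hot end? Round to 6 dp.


A = pi*(2.09/2)^2 = 3.430698
v = 4.7 / 3.430698 = 1.369984 mm/s


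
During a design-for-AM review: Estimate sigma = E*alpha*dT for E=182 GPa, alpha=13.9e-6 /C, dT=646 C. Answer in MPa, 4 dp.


sigma = 182*1000 * 13.9e-6 * 646 = 1634.2508 MPa
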